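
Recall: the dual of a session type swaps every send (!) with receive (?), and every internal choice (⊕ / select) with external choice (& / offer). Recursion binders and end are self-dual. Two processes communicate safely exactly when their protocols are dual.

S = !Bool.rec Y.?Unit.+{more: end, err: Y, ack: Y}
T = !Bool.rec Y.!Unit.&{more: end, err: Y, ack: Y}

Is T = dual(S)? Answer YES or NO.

!Bool | !Bool  ✗ same direction on both sides — not dual

NO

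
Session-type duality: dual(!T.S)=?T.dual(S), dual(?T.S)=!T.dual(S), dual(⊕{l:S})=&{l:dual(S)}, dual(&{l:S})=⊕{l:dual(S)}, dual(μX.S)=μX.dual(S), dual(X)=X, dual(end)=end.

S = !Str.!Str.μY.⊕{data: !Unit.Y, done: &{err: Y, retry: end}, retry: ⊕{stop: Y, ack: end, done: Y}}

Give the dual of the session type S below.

!Str → ?Str
  !Str → ?Str
    μY → μY  (μ self-dual)
      ⊕{data,done,retry} → &{data,done,retry}  (select→offer)
        • data:
          !Unit → ?Unit
            Y self-dual
        • done:
          &{err,retry} → ⊕{err,retry}  (external→internal)
            • err:
              Y self-dual
            • retry:
              end self-dual
        • retry:
          ⊕{stop,ack,done} → &{stop,ack,done}  (select→offer)
            • stop:
              Y self-dual
            • ack:
              end self-dual
            • done:
              Y self-dual

?Str.?Str.μY.&{data: ?Unit.Y, done: ⊕{err: Y, retry: end}, retry: &{stop: Y, ack: end, done: Y}}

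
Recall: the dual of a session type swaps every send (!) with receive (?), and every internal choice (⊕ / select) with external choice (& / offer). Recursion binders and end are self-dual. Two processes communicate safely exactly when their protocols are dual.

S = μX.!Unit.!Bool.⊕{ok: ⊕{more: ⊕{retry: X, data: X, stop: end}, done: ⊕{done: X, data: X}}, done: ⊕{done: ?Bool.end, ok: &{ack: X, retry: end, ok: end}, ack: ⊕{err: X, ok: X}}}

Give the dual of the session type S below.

μX.?Unit.?Bool.&{ok: &{more: &{retry: X, data: X, stop: end}, done: &{done: X, data: X}}, done: &{done: !Bool.end, ok: ⊕{ack: X, retry: end, ok: end}, ack: &{err: X, ok: X}}}

μX → μX  (binder kept)
  !Unit → ?Unit
    !Bool → ?Bool
      ⊕{ok,done} → &{ok,done}  (internal→external)
        case ok:
          ⊕{more,done} → &{more,done}  (internal→external)
            case more:
              ⊕{retry,data,stop} → &{retry,data,stop}  (internal→external)
                case retry:
                  X self-dual
                case data:
                  X self-dual
                case stop:
                  end self-dual
            case done:
              ⊕{done,data} → &{done,data}  (internal→external)
                case done:
                  X self-dual
                case data:
                  X self-dual
        case done:
          ⊕{done,ok,ack} → &{done,ok,ack}  (internal→external)
            case done:
              ?Bool → !Bool
                end self-dual
            case ok:
              &{ack,retry,ok} → ⊕{ack,retry,ok}  (&→⊕)
                case ack:
                  X self-dual
                case retry:
                  end self-dual
                case ok:
                  end self-dual
            case ack:
              ⊕{err,ok} → &{err,ok}  (internal→external)
                case err:
                  X self-dual
                case ok:
                  X self-dual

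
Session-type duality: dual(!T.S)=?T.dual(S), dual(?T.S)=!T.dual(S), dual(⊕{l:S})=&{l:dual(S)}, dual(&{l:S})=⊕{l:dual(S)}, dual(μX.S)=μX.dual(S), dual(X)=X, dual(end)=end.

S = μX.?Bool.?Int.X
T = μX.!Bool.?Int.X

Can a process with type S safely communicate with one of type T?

μX vs μX  ✓ (μ self-dual)
  ?Bool vs !Bool  ✓
    ?Int vs ?Int  ✗ same direction on both sides — not dual

NO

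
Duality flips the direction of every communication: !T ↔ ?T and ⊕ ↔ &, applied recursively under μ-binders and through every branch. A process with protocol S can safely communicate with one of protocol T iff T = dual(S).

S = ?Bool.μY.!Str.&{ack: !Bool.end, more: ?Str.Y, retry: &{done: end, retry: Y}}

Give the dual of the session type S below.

!Bool.μY.?Str.⊕{ack: ?Bool.end, more: !Str.Y, retry: ⊕{done: end, retry: Y}}

?Bool → !Bool
  μY → μY  (rec unchanged)
    !Str → ?Str
      &{ack,more,retry} → ⊕{ack,more,retry}  (offer→select)
        case ack:
          !Bool → ?Bool
            end self-dual
        case more:
          ?Str → !Str
            Y self-dual
        case retry:
          &{done,retry} → ⊕{done,retry}  (offer→select)
            case done:
              end self-dual
            case retry:
              Y self-dual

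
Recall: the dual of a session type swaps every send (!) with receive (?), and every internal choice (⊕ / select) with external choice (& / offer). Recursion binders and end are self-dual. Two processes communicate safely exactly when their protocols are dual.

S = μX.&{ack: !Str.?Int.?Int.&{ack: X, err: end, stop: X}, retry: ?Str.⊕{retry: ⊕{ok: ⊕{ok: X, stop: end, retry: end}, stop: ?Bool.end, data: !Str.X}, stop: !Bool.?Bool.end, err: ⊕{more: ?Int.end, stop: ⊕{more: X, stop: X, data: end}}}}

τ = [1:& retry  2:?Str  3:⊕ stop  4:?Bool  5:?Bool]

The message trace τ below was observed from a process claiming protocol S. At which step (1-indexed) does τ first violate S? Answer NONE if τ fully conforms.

4

step 1: & retry  ✓  state: ?Str.⊕{retry: ⊕{ok: ⊕{ok: μX.…, stop: end, retry: end}, stop: ?Bool.end, data: !Str.μX.…}, stop: !Bool.?Bool.end, err: ⊕{more: ?Int.end, stop: ⊕{more: μX.…, stop: μX.…, data: end}}}
step 2: ?Str  ✓  state: ⊕{retry: ⊕{ok: ⊕{ok: μX.…, stop: end, retry: end}, stop: ?Bool.end, data: !Str.μX.…}, stop: !Bool.?Bool.end, err: ⊕{more: ?Int.end, stop: ⊕{more: μX.…, stop: μX.…, data: end}}}
step 3: ⊕ stop  ✓  state: !Bool.?Bool.end
step 4: got ?Bool, protocol expects !Bool  ✗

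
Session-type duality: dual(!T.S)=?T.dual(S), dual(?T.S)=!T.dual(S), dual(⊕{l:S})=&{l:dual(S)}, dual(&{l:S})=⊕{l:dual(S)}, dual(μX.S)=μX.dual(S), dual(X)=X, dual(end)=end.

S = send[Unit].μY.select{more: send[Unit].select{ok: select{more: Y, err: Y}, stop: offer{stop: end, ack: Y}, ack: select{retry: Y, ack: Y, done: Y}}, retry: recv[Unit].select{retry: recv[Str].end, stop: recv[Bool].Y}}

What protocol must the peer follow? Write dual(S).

recv[Unit].μY.offer{more: recv[Unit].offer{ok: offer{more: Y, err: Y}, stop: select{stop: end, ack: Y}, ack: offer{retry: Y, ack: Y, done: Y}}, retry: send[Unit].offer{retry: send[Str].end, stop: send[Bool].Y}}

send[Unit] = recv[Unit]
  μY = μY  (μ self-dual)
    select{more,retry} = offer{more,retry}  (internal→external)
      case more:
        send[Unit] = recv[Unit]
          select{ok,stop,ack} = offer{ok,stop,ack}  (internal→external)
            case ok:
              select{more,err} = offer{more,err}  (internal→external)
                case more:
                  Y self-dual
                case err:
                  Y self-dual
            case stop:
              offer{stop,ack} = select{stop,ack}  (offer→select)
                case stop:
                  end self-dual
                case ack:
                  Y self-dual
            case ack:
              select{retry,ack,done} = offer{retry,ack,done}  (internal→external)
                case retry:
                  Y self-dual
                case ack:
                  Y self-dual
                case done:
                  Y self-dual
      case retry:
        recv[Unit] = send[Unit]
          select{retry,stop} = offer{retry,stop}  (internal→external)
            case retry:
              recv[Str] = send[Str]
                end self-dual
            case stop:
              recv[Bool] = send[Bool]
                Y self-dual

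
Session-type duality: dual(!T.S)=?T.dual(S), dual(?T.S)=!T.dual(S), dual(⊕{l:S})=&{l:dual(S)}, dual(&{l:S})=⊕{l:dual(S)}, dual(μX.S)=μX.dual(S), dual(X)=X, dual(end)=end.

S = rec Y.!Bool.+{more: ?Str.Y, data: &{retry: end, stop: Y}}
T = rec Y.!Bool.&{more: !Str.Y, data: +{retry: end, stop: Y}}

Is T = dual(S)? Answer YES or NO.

rec Y | rec Y  ✓ (rec unchanged)
  !Bool | !Bool  ✗ same direction on both sides — not dual

NO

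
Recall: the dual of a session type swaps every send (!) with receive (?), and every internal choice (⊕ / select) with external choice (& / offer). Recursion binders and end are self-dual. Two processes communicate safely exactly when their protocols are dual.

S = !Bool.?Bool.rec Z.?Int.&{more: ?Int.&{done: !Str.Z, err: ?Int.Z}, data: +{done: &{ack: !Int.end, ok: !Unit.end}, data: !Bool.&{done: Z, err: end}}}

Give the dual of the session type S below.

?Bool.!Bool.rec Z.!Int.+{more: !Int.+{done: ?Str.Z, err: !Int.Z}, data: &{done: +{ack: ?Int.end, ok: ?Unit.end}, data: ?Bool.+{done: Z, err: end}}}

!Bool = ?Bool
  ?Bool = !Bool
    rec Z = rec Z  (binder kept)
      ?Int = !Int
        &{more,data} = +{more,data}  (external→internal)
          • more:
            ?Int = !Int
              &{done,err} = +{done,err}  (external→internal)
                • done:
                  !Str = ?Str
                    dual(Z) = Z
                • err:
                  ?Int = !Int
                    dual(Z) = Z
          • data:
            +{done,data} = &{done,data}  (internal→external)
              • done:
                &{ack,ok} = +{ack,ok}  (external→internal)
                  • ack:
                    !Int = ?Int
                      dual(end) = end
                  • ok:
                    !Unit = ?Unit
                      dual(end) = end
              • data:
                !Bool = ?Bool
                  &{done,err} = +{done,err}  (external→internal)
                    • done:
                      dual(Z) = Z
                    • err:
                      dual(end) = end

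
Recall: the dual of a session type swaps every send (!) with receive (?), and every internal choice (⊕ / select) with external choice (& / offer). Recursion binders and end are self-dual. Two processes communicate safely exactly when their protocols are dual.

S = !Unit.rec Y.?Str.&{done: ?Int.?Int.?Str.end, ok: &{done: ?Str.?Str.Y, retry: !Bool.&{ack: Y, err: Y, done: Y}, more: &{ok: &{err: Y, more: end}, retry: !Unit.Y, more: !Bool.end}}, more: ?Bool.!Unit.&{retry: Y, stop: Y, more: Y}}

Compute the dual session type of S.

?Unit.rec Y.!Str.+{done: !Int.!Int.!Str.end, ok: +{done: !Str.!Str.Y, retry: ?Bool.+{ack: Y, err: Y, done: Y}, more: +{ok: +{err: Y, more: end}, retry: ?Unit.Y, more: ?Bool.end}}, more: !Bool.?Unit.+{retry: Y, stop: Y, more: Y}}

!Unit → ?Unit
  rec Y → rec Y  (binder kept)
    ?Str → !Str
      &{done,ok,more} → +{done,ok,more}  (external→internal)
        • done:
          ?Int → !Int
            ?Int → !Int
              ?Str → !Str
                end ↦ end
        • ok:
          &{done,retry,more} → +{done,retry,more}  (external→internal)
            • done:
              ?Str → !Str
                ?Str → !Str
                  Y ↦ Y
            • retry:
              !Bool → ?Bool
                &{ack,err,done} → +{ack,err,done}  (external→internal)
                  • ack:
                    Y ↦ Y
                  • err:
                    Y ↦ Y
                  • done:
                    Y ↦ Y
            • more:
              &{ok,retry,more} → +{ok,retry,more}  (external→internal)
                • ok:
                  &{err,more} → +{err,more}  (external→internal)
                    • err:
                      Y ↦ Y
                    • more:
                      end ↦ end
                • retry:
                  !Unit → ?Unit
                    Y ↦ Y
                • more:
                  !Bool → ?Bool
                    end ↦ end
        • more:
          ?Bool → !Bool
            !Unit → ?Unit
              &{retry,stop,more} → +{retry,stop,more}  (external→internal)
                • retry:
                  Y ↦ Y
                • stop:
                  Y ↦ Y
                • more:
                  Y ↦ Y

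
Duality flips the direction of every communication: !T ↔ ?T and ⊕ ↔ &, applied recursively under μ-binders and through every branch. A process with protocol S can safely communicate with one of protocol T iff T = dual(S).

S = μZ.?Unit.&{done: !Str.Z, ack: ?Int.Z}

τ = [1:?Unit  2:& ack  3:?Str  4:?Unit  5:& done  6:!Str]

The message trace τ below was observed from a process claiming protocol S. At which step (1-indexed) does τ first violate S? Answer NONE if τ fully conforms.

step 1: ?Unit  match  now at &{done: !Str.μZ.…, ack: ?Int.μZ.…}
step 2: & ack  match  now at ?Int.μZ.…
step 3: got ?Str, protocol expects ?Int  ✗

3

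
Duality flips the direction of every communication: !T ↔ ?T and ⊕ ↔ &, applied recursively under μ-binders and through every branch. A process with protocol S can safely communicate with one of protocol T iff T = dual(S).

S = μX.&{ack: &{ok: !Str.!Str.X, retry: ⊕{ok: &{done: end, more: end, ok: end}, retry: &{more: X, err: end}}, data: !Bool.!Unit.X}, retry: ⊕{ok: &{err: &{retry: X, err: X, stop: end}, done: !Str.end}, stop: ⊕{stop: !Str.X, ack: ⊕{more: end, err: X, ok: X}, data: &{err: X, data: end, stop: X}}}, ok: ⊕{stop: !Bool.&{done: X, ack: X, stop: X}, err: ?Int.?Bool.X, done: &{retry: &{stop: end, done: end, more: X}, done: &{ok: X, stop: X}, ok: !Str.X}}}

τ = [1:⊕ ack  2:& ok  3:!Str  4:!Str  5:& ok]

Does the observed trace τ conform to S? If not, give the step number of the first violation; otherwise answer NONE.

1

step 1: got ⊕ ack, protocol expects & ack or & retry or & ok  ✗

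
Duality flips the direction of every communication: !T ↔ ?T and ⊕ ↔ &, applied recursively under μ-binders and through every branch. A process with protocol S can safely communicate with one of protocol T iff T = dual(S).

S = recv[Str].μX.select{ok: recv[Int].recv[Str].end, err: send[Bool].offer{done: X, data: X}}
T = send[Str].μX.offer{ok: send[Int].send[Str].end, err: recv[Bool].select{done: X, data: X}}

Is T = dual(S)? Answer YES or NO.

recv[Str] vs send[Str]  match
  μX vs μX  match (μ self-dual)
    select{ok,err} vs offer{ok,err}  match same labels
      case ok:
        recv[Int] vs send[Int]  match
          recv[Str] vs send[Str]  match
            end vs end  match
      case err:
        send[Bool] vs recv[Bool]  match
          offer{done,data} vs select{done,data}  match same labels
            case done:
              X vs X  match
            case data:
              X vs X  match

YES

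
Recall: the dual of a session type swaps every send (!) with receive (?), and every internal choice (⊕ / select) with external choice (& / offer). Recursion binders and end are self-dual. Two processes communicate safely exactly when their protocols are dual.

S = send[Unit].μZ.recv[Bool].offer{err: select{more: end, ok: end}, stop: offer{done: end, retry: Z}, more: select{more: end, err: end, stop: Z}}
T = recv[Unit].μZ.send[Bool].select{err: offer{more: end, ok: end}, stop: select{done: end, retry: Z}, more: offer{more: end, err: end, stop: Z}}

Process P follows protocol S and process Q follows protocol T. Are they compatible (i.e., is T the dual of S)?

YES

send[Unit] vs recv[Unit]  ok
  μZ vs μZ  ok (binder kept)
    recv[Bool] vs send[Bool]  ok
      offer{err,stop,more} vs select{err,stop,more}  ok label sets agree
        [err]
          select{more,ok} vs offer{more,ok}  ok label sets agree
            [more]
              end vs end  ok
            [ok]
              end vs end  ok
        [stop]
          offer{done,retry} vs select{done,retry}  ok label sets agree
            [done]
              end vs end  ok
            [retry]
              Z vs Z  ok
        [more]
          select{more,err,stop} vs offer{more,err,stop}  ok label sets agree
            [more]
              end vs end  ok
            [err]
              end vs end  ok
            [stop]
              Z vs Z  ok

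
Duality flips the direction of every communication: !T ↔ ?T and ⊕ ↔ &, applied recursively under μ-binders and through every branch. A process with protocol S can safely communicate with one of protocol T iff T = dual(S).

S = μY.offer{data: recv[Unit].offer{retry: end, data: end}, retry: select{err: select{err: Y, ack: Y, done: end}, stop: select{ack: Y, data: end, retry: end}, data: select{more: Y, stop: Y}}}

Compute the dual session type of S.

μY ↦ μY  (μ self-dual)
  offer{data,retry} ↦ select{data,retry}  (&→⊕)
    [data]
      recv[Unit] ↦ send[Unit]
        offer{retry,data} ↦ select{retry,data}  (&→⊕)
          [retry]
            dual(end) = end
          [data]
            dual(end) = end
    [retry]
      select{err,stop,data} ↦ offer{err,stop,data}  (internal→external)
        [err]
          select{err,ack,done} ↦ offer{err,ack,done}  (internal→external)
            [err]
              dual(Y) = Y
            [ack]
              dual(Y) = Y
            [done]
              dual(end) = end
        [stop]
          select{ack,data,retry} ↦ offer{ack,data,retry}  (internal→external)
            [ack]
              dual(Y) = Y
            [data]
              dual(end) = end
            [retry]
              dual(end) = end
        [data]
          select{more,stop} ↦ offer{more,stop}  (internal→external)
            [more]
              dual(Y) = Y
            [stop]
              dual(Y) = Y

μY.select{data: send[Unit].select{retry: end, data: end}, retry: offer{err: offer{err: Y, ack: Y, done: end}, stop: offer{ack: Y, data: end, retry: end}, data: offer{more: Y, stop: Y}}}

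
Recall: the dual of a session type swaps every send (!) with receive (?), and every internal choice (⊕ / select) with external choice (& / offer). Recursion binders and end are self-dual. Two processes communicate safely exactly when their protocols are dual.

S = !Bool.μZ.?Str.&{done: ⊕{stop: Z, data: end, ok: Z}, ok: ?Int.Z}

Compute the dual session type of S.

!Bool = ?Bool
  μZ = μZ  (rec unchanged)
    ?Str = !Str
      &{done,ok} = ⊕{done,ok}  (external→internal)
        case done:
          ⊕{stop,data,ok} = &{stop,data,ok}  (select→offer)
            case stop:
              dual(Z) = Z
            case data:
              dual(end) = end
            case ok:
              dual(Z) = Z
        case ok:
          ?Int = !Int
            dual(Z) = Z

?Bool.μZ.!Str.⊕{done: &{stop: Z, data: end, ok: Z}, ok: !Int.Z}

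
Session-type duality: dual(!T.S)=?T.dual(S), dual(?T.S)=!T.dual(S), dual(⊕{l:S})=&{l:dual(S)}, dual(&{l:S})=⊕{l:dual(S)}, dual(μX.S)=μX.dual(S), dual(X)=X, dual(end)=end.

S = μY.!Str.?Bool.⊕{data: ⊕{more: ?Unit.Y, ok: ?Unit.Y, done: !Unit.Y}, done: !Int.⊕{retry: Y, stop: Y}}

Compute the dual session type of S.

μY → μY  (rec unchanged)
  !Str → ?Str
    ?Bool → !Bool
      ⊕{data,done} → &{data,done}  (select→offer)
        case data:
          ⊕{more,ok,done} → &{more,ok,done}  (select→offer)
            case more:
              ?Unit → !Unit
                Y self-dual
            case ok:
              ?Unit → !Unit
                Y self-dual
            case done:
              !Unit → ?Unit
                Y self-dual
        case done:
          !Int → ?Int
            ⊕{retry,stop} → &{retry,stop}  (select→offer)
              case retry:
                Y self-dual
              case stop:
                Y self-dual

μY.?Str.!Bool.&{data: &{more: !Unit.Y, ok: !Unit.Y, done: ?Unit.Y}, done: ?Int.&{retry: Y, stop: Y}}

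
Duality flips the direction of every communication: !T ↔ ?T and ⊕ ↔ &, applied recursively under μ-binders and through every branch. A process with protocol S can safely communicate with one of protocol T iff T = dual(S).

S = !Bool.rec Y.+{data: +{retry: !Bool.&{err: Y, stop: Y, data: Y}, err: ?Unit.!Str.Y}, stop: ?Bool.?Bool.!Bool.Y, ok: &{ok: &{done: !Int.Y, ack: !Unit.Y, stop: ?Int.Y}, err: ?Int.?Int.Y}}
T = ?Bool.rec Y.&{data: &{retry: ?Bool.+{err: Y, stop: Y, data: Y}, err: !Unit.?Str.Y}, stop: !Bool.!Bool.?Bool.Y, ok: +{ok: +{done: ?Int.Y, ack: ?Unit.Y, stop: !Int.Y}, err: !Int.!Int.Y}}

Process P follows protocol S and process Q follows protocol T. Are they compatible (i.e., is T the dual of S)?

!Bool | ?Bool  ok
  rec Y | rec Y  ok (μ self-dual)
    +{data,stop,ok} | &{data,stop,ok}  ok same labels
      [data]
        +{retry,err} | &{retry,err}  ok same labels
          [retry]
            !Bool | ?Bool  ok
              &{err,stop,data} | +{err,stop,data}  ok same labels
                [err]
                  Y | Y  ok
                [stop]
                  Y | Y  ok
                [data]
                  Y | Y  ok
          [err]
            ?Unit | !Unit  ok
              !Str | ?Str  ok
                Y | Y  ok
      [stop]
        ?Bool | !Bool  ok
          ?Bool | !Bool  ok
            !Bool | ?Bool  ok
              Y | Y  ok
      [ok]
        &{ok,err} | +{ok,err}  ok same labels
          [ok]
            &{done,ack,stop} | +{done,ack,stop}  ok same labels
              [done]
                !Int | ?Int  ok
                  Y | Y  ok
              [ack]
                !Unit | ?Unit  ok
                  Y | Y  ok
              [stop]
                ?Int | !Int  ok
                  Y | Y  ok
          [err]
            ?Int | !Int  ok
              ?Int | !Int  ok
                Y | Y  ok

YES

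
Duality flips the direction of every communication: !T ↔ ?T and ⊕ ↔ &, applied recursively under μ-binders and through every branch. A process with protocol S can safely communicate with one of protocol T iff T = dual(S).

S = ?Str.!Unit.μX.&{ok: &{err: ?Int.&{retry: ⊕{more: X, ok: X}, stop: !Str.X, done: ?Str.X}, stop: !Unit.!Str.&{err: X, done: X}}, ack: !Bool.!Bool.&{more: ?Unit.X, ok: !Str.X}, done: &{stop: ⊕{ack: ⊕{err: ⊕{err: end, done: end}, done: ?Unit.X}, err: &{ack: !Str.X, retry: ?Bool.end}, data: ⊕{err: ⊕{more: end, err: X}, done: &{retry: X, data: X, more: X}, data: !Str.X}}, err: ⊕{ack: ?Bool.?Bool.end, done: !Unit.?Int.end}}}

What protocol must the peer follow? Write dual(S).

?Str ↦ !Str
  !Unit ↦ ?Unit
    μX ↦ μX  (binder kept)
      &{ok,ack,done} ↦ ⊕{ok,ack,done}  (&→⊕)
        [ok]
          &{err,stop} ↦ ⊕{err,stop}  (&→⊕)
            [err]
              ?Int ↦ !Int
                &{retry,stop,done} ↦ ⊕{retry,stop,done}  (&→⊕)
                  [retry]
                    ⊕{more,ok} ↦ &{more,ok}  (internal→external)
                      [more]
                        X self-dual
                      [ok]
                        X self-dual
                  [stop]
                    !Str ↦ ?Str
                      X self-dual
                  [done]
                    ?Str ↦ !Str
                      X self-dual
            [stop]
              !Unit ↦ ?Unit
                !Str ↦ ?Str
                  &{err,done} ↦ ⊕{err,done}  (&→⊕)
                    [err]
                      X self-dual
                    [done]
                      X self-dual
        [ack]
          !Bool ↦ ?Bool
            !Bool ↦ ?Bool
              &{more,ok} ↦ ⊕{more,ok}  (&→⊕)
                [more]
                  ?Unit ↦ !Unit
                    X self-dual
                [ok]
                  !Str ↦ ?Str
                    X self-dual
        [done]
          &{stop,err} ↦ ⊕{stop,err}  (&→⊕)
            [stop]
              ⊕{ack,err,data} ↦ &{ack,err,data}  (internal→external)
                [ack]
                  ⊕{err,done} ↦ &{err,done}  (internal→external)
                    [err]
                      ⊕{err,done} ↦ &{err,done}  (internal→external)
                        [err]
                          end self-dual
                        [done]
                          end self-dual
                    [done]
                      ?Unit ↦ !Unit
                        X self-dual
                [err]
                  &{ack,retry} ↦ ⊕{ack,retry}  (&→⊕)
                    [ack]
                      !Str ↦ ?Str
                        X self-dual
                    [retry]
                      ?Bool ↦ !Bool
                        end self-dual
                [data]
                  ⊕{err,done,data} ↦ &{err,done,data}  (internal→external)
                    [err]
                      ⊕{more,err} ↦ &{more,err}  (internal→external)
                        [more]
                          end self-dual
                        [err]
                          X self-dual
                    [done]
                      &{retry,data,more} ↦ ⊕{retry,data,more}  (&→⊕)
                        [retry]
                          X self-dual
                        [data]
                          X self-dual
                        [more]
                          X self-dual
                    [data]
                      !Str ↦ ?Str
                        X self-dual
            [err]
              ⊕{ack,done} ↦ &{ack,done}  (internal→external)
                [ack]
                  ?Bool ↦ !Bool
                    ?Bool ↦ !Bool
                      end self-dual
                [done]
                  !Unit ↦ ?Unit
                    ?Int ↦ !Int
                      end self-dual

!Str.?Unit.μX.⊕{ok: ⊕{err: !Int.⊕{retry: &{more: X, ok: X}, stop: ?Str.X, done: !Str.X}, stop: ?Unit.?Str.⊕{err: X, done: X}}, ack: ?Bool.?Bool.⊕{more: !Unit.X, ok: ?Str.X}, done: ⊕{stop: &{ack: &{err: &{err: end, done: end}, done: !Unit.X}, err: ⊕{ack: ?Str.X, retry: !Bool.end}, data: &{err: &{more: end, err: X}, done: ⊕{retry: X, data: X, more: X}, data: ?Str.X}}, err: &{ack: !Bool.!Bool.end, done: ?Unit.!Int.end}}}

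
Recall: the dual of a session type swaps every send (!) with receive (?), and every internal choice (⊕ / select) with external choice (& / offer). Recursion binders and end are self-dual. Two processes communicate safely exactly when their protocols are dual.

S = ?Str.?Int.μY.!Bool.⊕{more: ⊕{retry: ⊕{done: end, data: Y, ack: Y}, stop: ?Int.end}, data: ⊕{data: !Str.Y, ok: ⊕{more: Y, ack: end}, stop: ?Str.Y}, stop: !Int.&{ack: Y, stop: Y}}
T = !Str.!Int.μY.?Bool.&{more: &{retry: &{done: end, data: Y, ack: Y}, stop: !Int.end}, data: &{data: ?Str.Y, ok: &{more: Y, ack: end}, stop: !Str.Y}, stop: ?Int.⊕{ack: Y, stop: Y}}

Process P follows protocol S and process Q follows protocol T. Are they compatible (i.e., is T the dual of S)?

YES

?Str vs !Str  ✓
  ?Int vs !Int  ✓
    μY vs μY  ✓ (μ self-dual)
      !Bool vs ?Bool  ✓
        ⊕{more,data,stop} vs &{more,data,stop}  ✓ same labels
          case more:
            ⊕{retry,stop} vs &{retry,stop}  ✓ same labels
              case retry:
                ⊕{done,data,ack} vs &{done,data,ack}  ✓ same labels
                  case done:
                    end vs end  ✓
                  case data:
                    Y vs Y  ✓
                  case ack:
                    Y vs Y  ✓
              case stop:
                ?Int vs !Int  ✓
                  end vs end  ✓
          case data:
            ⊕{data,ok,stop} vs &{data,ok,stop}  ✓ same labels
              case data:
                !Str vs ?Str  ✓
                  Y vs Y  ✓
              case ok:
                ⊕{more,ack} vs &{more,ack}  ✓ same labels
                  case more:
                    Y vs Y  ✓
                  case ack:
                    end vs end  ✓
              case stop:
                ?Str vs !Str  ✓
                  Y vs Y  ✓
          case stop:
            !Int vs ?Int  ✓
              &{ack,stop} vs ⊕{ack,stop}  ✓ same labels
                case ack:
                  Y vs Y  ✓
                case stop:
                  Y vs Y  ✓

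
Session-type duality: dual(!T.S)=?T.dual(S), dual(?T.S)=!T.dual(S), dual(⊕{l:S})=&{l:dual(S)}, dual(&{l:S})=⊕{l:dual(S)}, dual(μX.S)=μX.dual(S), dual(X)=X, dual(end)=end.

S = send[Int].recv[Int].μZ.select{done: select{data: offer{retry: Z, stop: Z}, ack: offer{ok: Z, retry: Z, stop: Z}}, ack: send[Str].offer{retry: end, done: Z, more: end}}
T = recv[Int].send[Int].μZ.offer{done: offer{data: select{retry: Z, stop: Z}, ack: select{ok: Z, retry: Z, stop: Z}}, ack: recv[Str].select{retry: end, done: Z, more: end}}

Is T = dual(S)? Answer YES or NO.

YES

send[Int] | recv[Int]  ✓
  recv[Int] | send[Int]  ✓
    μZ | μZ  ✓ (rec unchanged)
      select{done,ack} | offer{done,ack}  ✓ same labels
        case done:
          select{data,ack} | offer{data,ack}  ✓ same labels
            case data:
              offer{retry,stop} | select{retry,stop}  ✓ same labels
                case retry:
                  Z | Z  ✓
                case stop:
                  Z | Z  ✓
            case ack:
              offer{ok,retry,stop} | select{ok,retry,stop}  ✓ same labels
                case ok:
                  Z | Z  ✓
                case retry:
                  Z | Z  ✓
                case stop:
                  Z | Z  ✓
        case ack:
          send[Str] | recv[Str]  ✓
            offer{retry,done,more} | select{retry,done,more}  ✓ same labels
              case retry:
                end | end  ✓
              case done:
                Z | Z  ✓
              case more:
                end | end  ✓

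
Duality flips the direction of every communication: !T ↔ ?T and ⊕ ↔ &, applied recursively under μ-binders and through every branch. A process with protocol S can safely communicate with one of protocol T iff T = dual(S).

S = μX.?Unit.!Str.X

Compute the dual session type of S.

μX ↦ μX  (rec unchanged)
  ?Unit ↦ !Unit
    !Str ↦ ?Str
      X ↦ X

μX.!Unit.?Str.X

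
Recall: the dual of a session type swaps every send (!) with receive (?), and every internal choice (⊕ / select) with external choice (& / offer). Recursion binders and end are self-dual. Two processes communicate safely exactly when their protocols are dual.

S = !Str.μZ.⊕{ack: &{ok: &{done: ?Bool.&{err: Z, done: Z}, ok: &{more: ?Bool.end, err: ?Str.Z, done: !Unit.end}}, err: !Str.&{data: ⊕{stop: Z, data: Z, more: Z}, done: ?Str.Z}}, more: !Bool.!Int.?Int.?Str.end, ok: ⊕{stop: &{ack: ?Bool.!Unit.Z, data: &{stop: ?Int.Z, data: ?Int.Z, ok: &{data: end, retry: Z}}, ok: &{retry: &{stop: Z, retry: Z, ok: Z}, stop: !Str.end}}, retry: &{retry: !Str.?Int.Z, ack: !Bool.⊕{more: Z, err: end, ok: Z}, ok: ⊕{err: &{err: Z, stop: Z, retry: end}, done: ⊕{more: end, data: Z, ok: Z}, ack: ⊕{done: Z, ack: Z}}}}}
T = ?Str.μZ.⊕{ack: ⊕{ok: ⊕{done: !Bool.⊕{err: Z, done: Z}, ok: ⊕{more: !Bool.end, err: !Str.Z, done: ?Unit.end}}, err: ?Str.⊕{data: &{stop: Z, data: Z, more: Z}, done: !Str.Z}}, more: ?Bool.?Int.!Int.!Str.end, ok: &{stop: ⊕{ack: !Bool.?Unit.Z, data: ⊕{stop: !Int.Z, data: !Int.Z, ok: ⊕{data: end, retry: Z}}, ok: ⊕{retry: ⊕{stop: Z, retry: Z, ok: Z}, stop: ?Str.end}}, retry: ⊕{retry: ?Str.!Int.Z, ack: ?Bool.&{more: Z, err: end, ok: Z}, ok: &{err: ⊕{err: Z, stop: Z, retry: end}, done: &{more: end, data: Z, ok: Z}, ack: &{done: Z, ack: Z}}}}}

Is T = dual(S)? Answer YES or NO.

!Str vs ?Str  match
  μZ vs μZ  match (binder kept)
    ⊕{ack,more,ok} vs ⊕{ack,more,ok}  ✗ choice polarity not flipped — not dual

NO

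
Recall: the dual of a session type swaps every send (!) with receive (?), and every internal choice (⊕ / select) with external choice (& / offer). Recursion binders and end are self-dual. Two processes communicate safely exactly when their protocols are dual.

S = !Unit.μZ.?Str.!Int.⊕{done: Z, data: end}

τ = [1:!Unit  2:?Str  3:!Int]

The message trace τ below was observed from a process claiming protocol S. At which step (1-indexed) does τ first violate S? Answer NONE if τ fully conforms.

NONE

@1 !Unit  ok  cont: μZ.…
@2 ?Str  ok  cont: !Int.⊕{done: μZ.…, data: end}
@3 !Int  ok  cont: ⊕{done: μZ.…, data: end}
τ conforms to S (length 3)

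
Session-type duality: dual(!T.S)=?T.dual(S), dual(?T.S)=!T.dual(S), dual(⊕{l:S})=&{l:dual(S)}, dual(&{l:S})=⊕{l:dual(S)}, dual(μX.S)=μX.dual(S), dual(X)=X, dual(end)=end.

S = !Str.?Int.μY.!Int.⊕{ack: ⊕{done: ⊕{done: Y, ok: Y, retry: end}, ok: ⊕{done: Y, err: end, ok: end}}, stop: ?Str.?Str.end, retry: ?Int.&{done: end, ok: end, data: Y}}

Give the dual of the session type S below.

?Str.!Int.μY.?Int.&{ack: &{done: &{done: Y, ok: Y, retry: end}, ok: &{done: Y, err: end, ok: end}}, stop: !Str.!Str.end, retry: !Int.⊕{done: end, ok: end, data: Y}}

!Str = ?Str
  ?Int = !Int
    μY = μY  (rec unchanged)
      !Int = ?Int
        ⊕{ack,stop,retry} = &{ack,stop,retry}  (⊕→&)
          • ack:
            ⊕{done,ok} = &{done,ok}  (⊕→&)
              • done:
                ⊕{done,ok,retry} = &{done,ok,retry}  (⊕→&)
                  • done:
                    dual(Y) = Y
                  • ok:
                    dual(Y) = Y
                  • retry:
                    dual(end) = end
              • ok:
                ⊕{done,err,ok} = &{done,err,ok}  (⊕→&)
                  • done:
                    dual(Y) = Y
                  • err:
                    dual(end) = end
                  • ok:
                    dual(end) = end
          • stop:
            ?Str = !Str
              ?Str = !Str
                dual(end) = end
          • retry:
            ?Int = !Int
              &{done,ok,data} = ⊕{done,ok,data}  (&→⊕)
                • done:
                  dual(end) = end
                • ok:
                  dual(end) = end
                • data:
                  dual(Y) = Y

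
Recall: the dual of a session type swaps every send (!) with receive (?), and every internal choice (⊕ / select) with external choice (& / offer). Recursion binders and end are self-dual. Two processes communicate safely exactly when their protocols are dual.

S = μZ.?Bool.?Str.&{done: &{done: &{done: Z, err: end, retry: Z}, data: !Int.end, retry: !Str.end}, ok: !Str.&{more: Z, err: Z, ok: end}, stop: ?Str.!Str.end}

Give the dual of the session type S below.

μZ = μZ  (μ self-dual)
  ?Bool = !Bool
    ?Str = !Str
      &{done,ok,stop} = ⊕{done,ok,stop}  (&→⊕)
        • done:
          &{done,data,retry} = ⊕{done,data,retry}  (&→⊕)
            • done:
              &{done,err,retry} = ⊕{done,err,retry}  (&→⊕)
                • done:
                  Z self-dual
                • err:
                  end self-dual
                • retry:
                  Z self-dual
            • data:
              !Int = ?Int
                end self-dual
            • retry:
              !Str = ?Str
                end self-dual
        • ok:
          !Str = ?Str
            &{more,err,ok} = ⊕{more,err,ok}  (&→⊕)
              • more:
                Z self-dual
              • err:
                Z self-dual
              • ok:
                end self-dual
        • stop:
          ?Str = !Str
            !Str = ?Str
              end self-dual

μZ.!Bool.!Str.⊕{done: ⊕{done: ⊕{done: Z, err: end, retry: Z}, data: ?Int.end, retry: ?Str.end}, ok: ?Str.⊕{more: Z, err: Z, ok: end}, stop: !Str.?Str.end}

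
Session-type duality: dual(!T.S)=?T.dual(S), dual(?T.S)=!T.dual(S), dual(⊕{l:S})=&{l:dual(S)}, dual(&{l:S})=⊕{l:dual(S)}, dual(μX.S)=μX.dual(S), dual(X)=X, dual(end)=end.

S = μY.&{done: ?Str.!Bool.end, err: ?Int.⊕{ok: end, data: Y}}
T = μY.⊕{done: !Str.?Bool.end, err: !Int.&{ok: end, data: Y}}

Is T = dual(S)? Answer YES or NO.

YES

μY vs μY  match (rec unchanged)
  &{done,err} vs ⊕{done,err}  match same labels
    • done:
      ?Str vs !Str  match
        !Bool vs ?Bool  match
          end vs end  match
    • err:
      ?Int vs !Int  match
        ⊕{ok,data} vs &{ok,data}  match same labels
          • ok:
            end vs end  match
          • data:
            Y vs Y  match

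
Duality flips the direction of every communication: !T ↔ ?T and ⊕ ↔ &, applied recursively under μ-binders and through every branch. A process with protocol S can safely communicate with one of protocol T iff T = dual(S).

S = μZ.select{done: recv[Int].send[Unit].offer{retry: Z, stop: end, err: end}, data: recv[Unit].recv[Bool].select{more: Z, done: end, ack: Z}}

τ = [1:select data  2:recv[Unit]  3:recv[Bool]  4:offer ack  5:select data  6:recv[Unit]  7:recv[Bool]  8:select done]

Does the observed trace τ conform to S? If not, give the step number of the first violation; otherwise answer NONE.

step 1: select data  match  state: recv[Unit].recv[Bool].select{more: μZ.…, done: end, ack: μZ.…}
step 2: recv[Unit]  match  state: recv[Bool].select{more: μZ.…, done: end, ack: μZ.…}
step 3: recv[Bool]  match  state: select{more: μZ.…, done: end, ack: μZ.…}
step 4: got offer ack, protocol expects select more or select done or select ack  ✗

4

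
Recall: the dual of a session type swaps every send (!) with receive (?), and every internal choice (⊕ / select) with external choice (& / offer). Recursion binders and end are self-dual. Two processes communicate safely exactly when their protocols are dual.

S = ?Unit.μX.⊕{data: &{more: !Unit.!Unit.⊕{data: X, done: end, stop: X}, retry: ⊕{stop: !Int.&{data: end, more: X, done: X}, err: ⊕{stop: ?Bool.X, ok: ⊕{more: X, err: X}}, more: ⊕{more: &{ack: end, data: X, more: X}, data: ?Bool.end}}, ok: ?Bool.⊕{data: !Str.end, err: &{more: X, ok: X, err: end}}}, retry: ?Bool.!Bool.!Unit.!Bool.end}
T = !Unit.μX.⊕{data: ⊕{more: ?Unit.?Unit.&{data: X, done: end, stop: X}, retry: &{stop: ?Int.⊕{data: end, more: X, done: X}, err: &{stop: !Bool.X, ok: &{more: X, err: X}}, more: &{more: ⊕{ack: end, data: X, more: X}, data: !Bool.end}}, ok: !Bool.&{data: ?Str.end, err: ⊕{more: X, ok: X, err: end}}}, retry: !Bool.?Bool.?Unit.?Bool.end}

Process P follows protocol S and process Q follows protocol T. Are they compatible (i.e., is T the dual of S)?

?Unit ‖ !Unit  ok
  μX ‖ μX  ok (rec unchanged)
    ⊕{data,retry} ‖ ⊕{data,retry}  ✗ choice polarity not flipped — not dual

NO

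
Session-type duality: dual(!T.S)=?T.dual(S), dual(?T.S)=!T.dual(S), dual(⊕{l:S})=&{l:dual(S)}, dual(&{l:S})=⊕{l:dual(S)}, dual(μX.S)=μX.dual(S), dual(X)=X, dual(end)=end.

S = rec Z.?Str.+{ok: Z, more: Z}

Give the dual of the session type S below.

rec Z = rec Z  (rec unchanged)
  ?Str = !Str
    +{ok,more} = &{ok,more}  (select→offer)
      case ok:
        Z self-dual
      case more:
        Z self-dual

rec Z.!Str.&{ok: Z, more: Z}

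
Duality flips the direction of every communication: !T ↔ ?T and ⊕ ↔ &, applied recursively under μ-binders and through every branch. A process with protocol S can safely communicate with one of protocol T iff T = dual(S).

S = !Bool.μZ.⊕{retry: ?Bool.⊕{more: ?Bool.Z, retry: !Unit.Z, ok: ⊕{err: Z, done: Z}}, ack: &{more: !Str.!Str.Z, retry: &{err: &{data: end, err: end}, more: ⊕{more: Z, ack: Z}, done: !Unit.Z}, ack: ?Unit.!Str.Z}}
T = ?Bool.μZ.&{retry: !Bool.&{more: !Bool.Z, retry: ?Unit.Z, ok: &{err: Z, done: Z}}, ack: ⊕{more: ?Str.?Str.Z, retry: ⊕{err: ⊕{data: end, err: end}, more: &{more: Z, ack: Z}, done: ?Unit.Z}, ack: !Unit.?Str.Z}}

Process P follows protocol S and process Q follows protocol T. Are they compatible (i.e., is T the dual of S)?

!Bool | ?Bool  ✓
  μZ | μZ  ✓ (μ self-dual)
    ⊕{retry,ack} | &{retry,ack}  ✓ same labels
      case retry:
        ?Bool | !Bool  ✓
          ⊕{more,retry,ok} | &{more,retry,ok}  ✓ same labels
            case more:
              ?Bool | !Bool  ✓
                Z | Z  ✓
            case retry:
              !Unit | ?Unit  ✓
                Z | Z  ✓
            case ok:
              ⊕{err,done} | &{err,done}  ✓ same labels
                case err:
                  Z | Z  ✓
                case done:
                  Z | Z  ✓
      case ack:
        &{more,retry,ack} | ⊕{more,retry,ack}  ✓ same labels
          case more:
            !Str | ?Str  ✓
              !Str | ?Str  ✓
                Z | Z  ✓
          case retry:
            &{err,more,done} | ⊕{err,more,done}  ✓ same labels
              case err:
                &{data,err} | ⊕{data,err}  ✓ same labels
                  case data:
                    end | end  ✓
                  case err:
                    end | end  ✓
              case more:
                ⊕{more,ack} | &{more,ack}  ✓ same labels
                  case more:
                    Z | Z  ✓
                  case ack:
                    Z | Z  ✓
              case done:
                !Unit | ?Unit  ✓
                  Z | Z  ✓
          case ack:
            ?Unit | !Unit  ✓
              !Str | ?Str  ✓
                Z | Z  ✓

YES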